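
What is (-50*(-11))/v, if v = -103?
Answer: -550/103 ≈ -5.3398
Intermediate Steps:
(-50*(-11))/v = -50*(-11)/(-103) = 550*(-1/103) = -550/103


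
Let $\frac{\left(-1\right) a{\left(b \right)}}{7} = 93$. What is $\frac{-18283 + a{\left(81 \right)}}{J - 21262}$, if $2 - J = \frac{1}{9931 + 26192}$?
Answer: $\frac{683952882}{767974981} \approx 0.89059$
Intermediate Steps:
$a{\left(b \right)} = -651$ ($a{\left(b \right)} = \left(-7\right) 93 = -651$)
$J = \frac{72245}{36123}$ ($J = 2 - \frac{1}{9931 + 26192} = 2 - \frac{1}{36123} = \frac{72245}{36123} \approx 2.0$)
$\frac{-18283 + a{\left(81 \right)}}{J - 21262} = \frac{-18283 - 651}{\frac{72245}{36123} - 21262} = - \frac{18934}{- \frac{767974981}{36123}} = \left(-18934\right) \left(- \frac{36123}{767974981}\right) = \frac{683952882}{767974981}$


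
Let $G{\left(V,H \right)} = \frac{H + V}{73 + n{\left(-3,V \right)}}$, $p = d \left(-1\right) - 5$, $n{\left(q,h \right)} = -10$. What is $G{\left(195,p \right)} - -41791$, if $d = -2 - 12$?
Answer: $\frac{877679}{21} \approx 41794.0$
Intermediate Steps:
$d = -14$ ($d = -2 - 12 = -14$)
$p = 9$ ($p = \left(-14\right) \left(-1\right) - 5 = 14 - 5 = 9$)
$G{\left(V,H \right)} = \frac{H}{63} + \frac{V}{63}$ ($G{\left(V,H \right)} = \frac{H + V}{73 - 10} = \frac{H + V}{63} = \left(H + V\right) \frac{1}{63} = \frac{H}{63} + \frac{V}{63}$)
$G{\left(195,p \right)} - -41791 = \left(\frac{1}{63} \cdot 9 + \frac{1}{63} \cdot 195\right) - -41791 = \left(\frac{1}{7} + \frac{65}{21}\right) + 41791 = \frac{68}{21} + 41791 = \frac{877679}{21}$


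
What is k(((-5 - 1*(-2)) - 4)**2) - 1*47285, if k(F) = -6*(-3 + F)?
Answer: -47561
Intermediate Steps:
k(F) = 18 - 6*F
k(((-5 - 1*(-2)) - 4)**2) - 1*47285 = (18 - 6*((-5 - 1*(-2)) - 4)**2) - 1*47285 = (18 - 6*((-5 + 2) - 4)**2) - 47285 = (18 - 6*(-3 - 4)**2) - 47285 = (18 - 6*(-7)**2) - 47285 = (18 - 6*49) - 47285 = (18 - 294) - 47285 = -276 - 47285 = -47561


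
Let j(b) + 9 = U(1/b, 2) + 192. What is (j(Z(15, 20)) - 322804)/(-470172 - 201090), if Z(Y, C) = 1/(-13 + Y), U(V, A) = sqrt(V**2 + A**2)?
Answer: 322621/671262 - sqrt(2)/335631 ≈ 0.48061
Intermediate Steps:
U(V, A) = sqrt(A**2 + V**2)
j(b) = 183 + sqrt(4 + b**(-2)) (j(b) = -9 + (sqrt(2**2 + (1/b)**2) + 192) = -9 + (sqrt(4 + b**(-2)) + 192) = -9 + (192 + sqrt(4 + b**(-2))) = 183 + sqrt(4 + b**(-2)))
(j(Z(15, 20)) - 322804)/(-470172 - 201090) = ((183 + sqrt(4 + (1/(-13 + 15))**(-2))) - 322804)/(-470172 - 201090) = ((183 + sqrt(4 + (1/2)**(-2))) - 322804)/(-671262) = ((183 + sqrt(4 + (1/2)**(-2))) - 322804)*(-1/671262) = ((183 + sqrt(4 + 4)) - 322804)*(-1/671262) = ((183 + sqrt(8)) - 322804)*(-1/671262) = ((183 + 2*sqrt(2)) - 322804)*(-1/671262) = (-322621 + 2*sqrt(2))*(-1/671262) = 322621/671262 - sqrt(2)/335631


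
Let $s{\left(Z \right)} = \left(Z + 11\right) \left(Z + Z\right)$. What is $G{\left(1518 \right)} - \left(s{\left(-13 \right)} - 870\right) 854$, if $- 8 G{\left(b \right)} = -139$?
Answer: $\frac{5588715}{8} \approx 6.9859 \cdot 10^{5}$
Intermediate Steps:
$G{\left(b \right)} = \frac{139}{8}$ ($G{\left(b \right)} = \left(- \frac{1}{8}\right) \left(-139\right) = \frac{139}{8}$)
$s{\left(Z \right)} = 2 Z \left(11 + Z\right)$ ($s{\left(Z \right)} = \left(11 + Z\right) 2 Z = 2 Z \left(11 + Z\right)$)
$G{\left(1518 \right)} - \left(s{\left(-13 \right)} - 870\right) 854 = \frac{139}{8} - \left(2 \left(-13\right) \left(11 - 13\right) - 870\right) 854 = \frac{139}{8} - \left(2 \left(-13\right) \left(-2\right) - 870\right) 854 = \frac{139}{8} - \left(52 - 870\right) 854 = \frac{139}{8} - \left(-818\right) 854 = \frac{139}{8} - -698572 = \frac{139}{8} + 698572 = \frac{5588715}{8}$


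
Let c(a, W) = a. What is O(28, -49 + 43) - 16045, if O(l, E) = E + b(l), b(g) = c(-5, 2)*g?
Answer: -16191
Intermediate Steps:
b(g) = -5*g
O(l, E) = E - 5*l
O(28, -49 + 43) - 16045 = ((-49 + 43) - 5*28) - 16045 = (-6 - 140) - 16045 = -146 - 16045 = -16191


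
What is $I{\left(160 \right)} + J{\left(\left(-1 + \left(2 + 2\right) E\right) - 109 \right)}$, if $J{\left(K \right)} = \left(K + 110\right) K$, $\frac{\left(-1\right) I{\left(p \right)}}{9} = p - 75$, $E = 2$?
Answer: $-1581$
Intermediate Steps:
$I{\left(p \right)} = 675 - 9 p$ ($I{\left(p \right)} = - 9 \left(p - 75\right) = - 9 \left(-75 + p\right) = 675 - 9 p$)
$J{\left(K \right)} = K \left(110 + K\right)$ ($J{\left(K \right)} = \left(110 + K\right) K = K \left(110 + K\right)$)
$I{\left(160 \right)} + J{\left(\left(-1 + \left(2 + 2\right) E\right) - 109 \right)} = \left(675 - 1440\right) + \left(\left(-1 + \left(2 + 2\right) 2\right) - 109\right) \left(110 - \left(110 - \left(2 + 2\right) 2\right)\right) = \left(675 - 1440\right) + \left(\left(-1 + 4 \cdot 2\right) - 109\right) \left(110 + \left(\left(-1 + 4 \cdot 2\right) - 109\right)\right) = -765 + \left(\left(-1 + 8\right) - 109\right) \left(110 + \left(\left(-1 + 8\right) - 109\right)\right) = -765 + \left(7 - 109\right) \left(110 + \left(7 - 109\right)\right) = -765 - 102 \left(110 - 102\right) = -765 - 816 = -1581$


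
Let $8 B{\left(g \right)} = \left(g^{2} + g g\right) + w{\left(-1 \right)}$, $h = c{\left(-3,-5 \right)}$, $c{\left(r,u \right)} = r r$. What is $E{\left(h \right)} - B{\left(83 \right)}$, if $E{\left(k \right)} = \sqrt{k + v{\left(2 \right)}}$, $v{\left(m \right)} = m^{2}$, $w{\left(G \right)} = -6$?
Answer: $- \frac{3443}{2} + \sqrt{13} \approx -1717.9$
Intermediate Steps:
$c{\left(r,u \right)} = r^{2}$
$h = 9$ ($h = \left(-3\right)^{2} = 9$)
$E{\left(k \right)} = \sqrt{4 + k}$ ($E{\left(k \right)} = \sqrt{k + 2^{2}} = \sqrt{k + 4} = \sqrt{4 + k}$)
$B{\left(g \right)} = - \frac{3}{4} + \frac{g^{2}}{4}$ ($B{\left(g \right)} = \frac{\left(g^{2} + g g\right) - 6}{8} = \frac{\left(g^{2} + g^{2}\right) - 6}{8} = \frac{2 g^{2} - 6}{8} = \frac{-6 + 2 g^{2}}{8} = - \frac{3}{4} + \frac{g^{2}}{4}$)
$E{\left(h \right)} - B{\left(83 \right)} = \sqrt{4 + 9} - \left(- \frac{3}{4} + \frac{83^{2}}{4}\right) = \sqrt{13} - \left(- \frac{3}{4} + \frac{1}{4} \cdot 6889\right) = \sqrt{13} - \left(- \frac{3}{4} + \frac{6889}{4}\right) = \sqrt{13} - \frac{3443}{2} = - \frac{3443}{2} + \sqrt{13}$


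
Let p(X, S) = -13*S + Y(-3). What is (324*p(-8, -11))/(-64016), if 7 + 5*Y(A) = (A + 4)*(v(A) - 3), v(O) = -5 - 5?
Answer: -11259/16004 ≈ -0.70351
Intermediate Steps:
v(O) = -10
Y(A) = -59/5 - 13*A/5 (Y(A) = -7/5 + ((A + 4)*(-10 - 3))/5 = -7/5 + ((4 + A)*(-13))/5 = -7/5 + (-52 - 13*A)/5 = -7/5 + (-52/5 - 13*A/5) = -59/5 - 13*A/5)
p(X, S) = -4 - 13*S (p(X, S) = -13*S + (-59/5 - 13/5*(-3)) = -13*S + (-59/5 + 39/5) = -13*S - 4 = -4 - 13*S)
(324*p(-8, -11))/(-64016) = (324*(-4 - 13*(-11)))/(-64016) = (324*(-4 + 143))*(-1/64016) = (324*139)*(-1/64016) = 45036*(-1/64016) = -11259/16004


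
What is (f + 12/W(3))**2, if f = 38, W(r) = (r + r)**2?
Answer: 13225/9 ≈ 1469.4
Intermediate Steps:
W(r) = 4*r**2 (W(r) = (2*r)**2 = 4*r**2)
(f + 12/W(3))**2 = (38 + 12/((4*3**2)))**2 = (38 + 12/((4*9)))**2 = (38 + 12/36)**2 = (38 + 12*(1/36))**2 = (38 + 1/3)**2 = (115/3)**2 = 13225/9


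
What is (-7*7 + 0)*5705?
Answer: -279545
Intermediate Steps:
(-7*7 + 0)*5705 = (-49 + 0)*5705 = -49*5705 = -279545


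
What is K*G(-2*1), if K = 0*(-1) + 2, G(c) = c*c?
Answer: 8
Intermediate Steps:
G(c) = c²
K = 2 (K = 0 + 2 = 2)
K*G(-2*1) = 2*(-2*1)² = 2*(-2)² = 2*4 = 8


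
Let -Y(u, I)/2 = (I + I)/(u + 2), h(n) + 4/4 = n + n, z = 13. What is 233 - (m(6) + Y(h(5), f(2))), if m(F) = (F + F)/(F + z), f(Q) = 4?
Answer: 48869/209 ≈ 233.82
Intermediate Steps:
h(n) = -1 + 2*n (h(n) = -1 + (n + n) = -1 + 2*n)
Y(u, I) = -4*I/(2 + u) (Y(u, I) = -2*(I + I)/(u + 2) = -2*2*I/(2 + u) = -4*I/(2 + u))
m(F) = 2*F/(13 + F) (m(F) = (F + F)/(F + 13) = (2*F)/(13 + F) = 2*F/(13 + F))
233 - (m(6) + Y(h(5), f(2))) = 233 - (2*6/(13 + 6) - 4*4/(2 + (-1 + 2*5))) = 233 - (2*6/19 - 4*4/(2 + (-1 + 10))) = 233 - (2*6*(1/19) - 4*4/(2 + 9)) = 233 - (12/19 - 4*4/11) = 233 - (12/19 - 4*4*1/11) = 233 - (12/19 - 16/11) = 233 - 1*(-172/209) = 233 + 172/209 = 48869/209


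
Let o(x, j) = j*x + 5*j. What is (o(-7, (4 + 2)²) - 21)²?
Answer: 8649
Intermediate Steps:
o(x, j) = 5*j + j*x
(o(-7, (4 + 2)²) - 21)² = ((4 + 2)²*(5 - 7) - 21)² = (6²*(-2) - 21)² = (36*(-2) - 21)² = (-72 - 21)² = (-93)² = 8649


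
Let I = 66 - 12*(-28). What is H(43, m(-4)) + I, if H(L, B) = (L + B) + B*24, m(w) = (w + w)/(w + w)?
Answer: 470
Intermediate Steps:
I = 402 (I = 66 + 336 = 402)
m(w) = 1 (m(w) = (2*w)/((2*w)) = (2*w)*(1/(2*w)) = 1)
H(L, B) = L + 25*B (H(L, B) = (B + L) + 24*B = L + 25*B)
H(43, m(-4)) + I = (43 + 25*1) + 402 = (43 + 25) + 402 = 68 + 402 = 470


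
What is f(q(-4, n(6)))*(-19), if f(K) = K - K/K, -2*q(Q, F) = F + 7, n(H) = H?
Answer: 285/2 ≈ 142.50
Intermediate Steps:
q(Q, F) = -7/2 - F/2 (q(Q, F) = -(F + 7)/2 = -(7 + F)/2 = -7/2 - F/2)
f(K) = -1 + K (f(K) = K - 1*1 = K - 1 = -1 + K)
f(q(-4, n(6)))*(-19) = (-1 + (-7/2 - ½*6))*(-19) = (-1 + (-7/2 - 3))*(-19) = (-1 - 13/2)*(-19) = -15/2*(-19) = 285/2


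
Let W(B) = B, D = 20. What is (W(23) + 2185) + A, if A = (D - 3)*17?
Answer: 2497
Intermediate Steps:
A = 289 (A = (20 - 3)*17 = 17*17 = 289)
(W(23) + 2185) + A = (23 + 2185) + 289 = 2208 + 289 = 2497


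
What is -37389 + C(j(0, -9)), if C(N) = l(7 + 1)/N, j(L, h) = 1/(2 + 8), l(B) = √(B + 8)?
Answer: -37349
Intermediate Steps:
l(B) = √(8 + B)
j(L, h) = ⅒ (j(L, h) = 1/10 = ⅒)
C(N) = 4/N (C(N) = √(8 + (7 + 1))/N = √(8 + 8)/N = √16/N = 4/N)
-37389 + C(j(0, -9)) = -37389 + 4/(⅒) = -37389 + 4*10 = -37389 + 40 = -37349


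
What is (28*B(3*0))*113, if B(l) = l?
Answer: 0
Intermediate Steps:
(28*B(3*0))*113 = (28*(3*0))*113 = (28*0)*113 = 0*113 = 0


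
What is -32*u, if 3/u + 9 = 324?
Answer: -32/105 ≈ -0.30476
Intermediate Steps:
u = 1/105 (u = 3/(-9 + 324) = 3/315 = 3*(1/315) = 1/105 ≈ 0.0095238)
-32*u = -32*1/105 = -32/105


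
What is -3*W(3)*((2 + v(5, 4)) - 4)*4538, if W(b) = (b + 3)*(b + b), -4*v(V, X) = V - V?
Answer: 980208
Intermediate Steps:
v(V, X) = 0 (v(V, X) = -(V - V)/4 = -1/4*0 = 0)
W(b) = 2*b*(3 + b) (W(b) = (3 + b)*(2*b) = 2*b*(3 + b))
-3*W(3)*((2 + v(5, 4)) - 4)*4538 = -3*2*3*(3 + 3)*((2 + 0) - 4)*4538 = -3*2*3*6*(2 - 4)*4538 = -108*(-2)*4538 = -3*(-72)*4538 = 216*4538 = 980208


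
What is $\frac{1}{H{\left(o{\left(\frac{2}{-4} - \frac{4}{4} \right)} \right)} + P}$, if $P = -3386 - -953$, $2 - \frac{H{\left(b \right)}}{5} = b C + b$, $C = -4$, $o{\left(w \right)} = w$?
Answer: $- \frac{2}{4891} \approx -0.00040891$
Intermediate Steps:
$H{\left(b \right)} = 10 + 15 b$ ($H{\left(b \right)} = 10 - 5 \left(b \left(-4\right) + b\right) = 10 - 5 \left(- 4 b + b\right) = 10 - 5 \left(- 3 b\right) = 10 + 15 b$)
$P = -2433$ ($P = -3386 + 953 = -2433$)
$\frac{1}{H{\left(o{\left(\frac{2}{-4} - \frac{4}{4} \right)} \right)} + P} = \frac{1}{\left(10 + 15 \left(\frac{2}{-4} - \frac{4}{4}\right)\right) - 2433} = \frac{1}{\left(10 + 15 \left(2 \left(- \frac{1}{4}\right) - 1\right)\right) - 2433} = \frac{1}{\left(10 + 15 \left(- \frac{1}{2} - 1\right)\right) - 2433} = \frac{1}{\left(10 + 15 \left(- \frac{3}{2}\right)\right) - 2433} = \frac{1}{\left(10 - \frac{45}{2}\right) - 2433} = \frac{1}{- \frac{25}{2} - 2433} = \frac{1}{- \frac{4891}{2}} = - \frac{2}{4891}$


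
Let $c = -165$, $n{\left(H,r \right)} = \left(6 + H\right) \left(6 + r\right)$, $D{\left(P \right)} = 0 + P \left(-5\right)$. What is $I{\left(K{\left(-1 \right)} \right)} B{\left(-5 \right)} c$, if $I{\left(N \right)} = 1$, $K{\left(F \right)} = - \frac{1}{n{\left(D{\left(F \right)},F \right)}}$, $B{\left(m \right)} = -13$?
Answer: $2145$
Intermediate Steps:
$D{\left(P \right)} = - 5 P$ ($D{\left(P \right)} = 0 - 5 P = - 5 P$)
$K{\left(F \right)} = - \frac{1}{36 - 24 F - 5 F^{2}}$ ($K{\left(F \right)} = - \frac{1}{36 + 6 \left(- 5 F\right) + 6 F + - 5 F F} = - \frac{1}{36 - 30 F + 6 F - 5 F^{2}} = - \frac{1}{36 - 24 F - 5 F^{2}}$)
$I{\left(K{\left(-1 \right)} \right)} B{\left(-5 \right)} c = 1 \left(-13\right) \left(-165\right) = \left(-13\right) \left(-165\right) = 2145$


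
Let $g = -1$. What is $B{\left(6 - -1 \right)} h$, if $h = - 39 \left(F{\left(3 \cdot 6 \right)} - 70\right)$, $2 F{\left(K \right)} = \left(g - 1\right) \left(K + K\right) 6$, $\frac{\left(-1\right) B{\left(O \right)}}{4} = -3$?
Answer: $133848$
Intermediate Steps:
$B{\left(O \right)} = 12$ ($B{\left(O \right)} = \left(-4\right) \left(-3\right) = 12$)
$F{\left(K \right)} = - 12 K$ ($F{\left(K \right)} = \frac{\left(-1 - 1\right) \left(K + K\right) 6}{2} = \frac{\left(-2\right) 2 K 6}{2} = \frac{\left(-2\right) 12 K}{2} = \frac{\left(-24\right) K}{2} = - 12 K$)
$h = 11154$ ($h = - 39 \left(- 12 \cdot 3 \cdot 6 - 70\right) = - 39 \left(\left(-12\right) 18 - 70\right) = - 39 \left(-216 - 70\right) = \left(-39\right) \left(-286\right) = 11154$)
$B{\left(6 - -1 \right)} h = 12 \cdot 11154 = 133848$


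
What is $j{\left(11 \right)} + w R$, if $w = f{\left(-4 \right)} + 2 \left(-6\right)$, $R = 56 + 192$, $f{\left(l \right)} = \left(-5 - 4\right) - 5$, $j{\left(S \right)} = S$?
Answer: $-6437$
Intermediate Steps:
$f{\left(l \right)} = -14$ ($f{\left(l \right)} = -9 - 5 = -14$)
$R = 248$
$w = -26$ ($w = -14 + 2 \left(-6\right) = -14 - 12 = -26$)
$j{\left(11 \right)} + w R = 11 - 6448 = -6437$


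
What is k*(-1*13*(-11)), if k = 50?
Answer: 7150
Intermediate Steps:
k*(-1*13*(-11)) = 50*(-1*13*(-11)) = 50*(-13*(-11)) = 50*143 = 7150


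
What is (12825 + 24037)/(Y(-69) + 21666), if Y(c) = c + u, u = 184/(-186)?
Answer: 3428166/2008429 ≈ 1.7069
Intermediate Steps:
u = -92/93 (u = 184*(-1/186) = -92/93 ≈ -0.98925)
Y(c) = -92/93 + c (Y(c) = c - 92/93 = -92/93 + c)
(12825 + 24037)/(Y(-69) + 21666) = (12825 + 24037)/((-92/93 - 69) + 21666) = 36862/(-6509/93 + 21666) = 36862/(2008429/93) = 36862*(93/2008429) = 3428166/2008429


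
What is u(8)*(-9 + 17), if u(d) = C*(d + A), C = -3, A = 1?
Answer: -216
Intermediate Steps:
u(d) = -3 - 3*d (u(d) = -3*(d + 1) = -3*(1 + d) = -3 - 3*d)
u(8)*(-9 + 17) = (-3 - 3*8)*(-9 + 17) = (-3 - 24)*8 = -27*8 = -216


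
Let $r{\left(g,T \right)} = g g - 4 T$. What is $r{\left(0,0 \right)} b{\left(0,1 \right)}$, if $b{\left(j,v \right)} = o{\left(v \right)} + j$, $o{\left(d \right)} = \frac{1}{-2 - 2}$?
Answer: $0$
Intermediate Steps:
$r{\left(g,T \right)} = g^{2} - 4 T$
$o{\left(d \right)} = - \frac{1}{4}$ ($o{\left(d \right)} = \frac{1}{-4} = - \frac{1}{4}$)
$b{\left(j,v \right)} = - \frac{1}{4} + j$
$r{\left(0,0 \right)} b{\left(0,1 \right)} = \left(0^{2} - 0\right) \left(- \frac{1}{4} + 0\right) = \left(0 + 0\right) \left(- \frac{1}{4}\right) = 0 \left(- \frac{1}{4}\right) = 0$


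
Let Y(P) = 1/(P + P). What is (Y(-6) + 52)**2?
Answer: 388129/144 ≈ 2695.3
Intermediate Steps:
Y(P) = 1/(2*P)
(Y(-6) + 52)**2 = ((1/2)/(-6) + 52)**2 = ((1/2)*(-1/6) + 52)**2 = (-1/12 + 52)**2 = (623/12)**2 = 388129/144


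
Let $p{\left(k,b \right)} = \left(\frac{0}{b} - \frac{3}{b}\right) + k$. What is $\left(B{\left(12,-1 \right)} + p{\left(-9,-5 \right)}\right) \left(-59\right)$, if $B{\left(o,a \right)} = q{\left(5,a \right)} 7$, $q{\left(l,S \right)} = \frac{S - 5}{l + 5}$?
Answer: $\frac{3717}{5} \approx 743.4$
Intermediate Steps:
$q{\left(l,S \right)} = \frac{-5 + S}{5 + l}$
$p{\left(k,b \right)} = k - \frac{3}{b}$ ($p{\left(k,b \right)} = \left(0 - \frac{3}{b}\right) + k = - \frac{3}{b} + k = k - \frac{3}{b}$)
$B{\left(o,a \right)} = - \frac{7}{2} + \frac{7 a}{10}$ ($B{\left(o,a \right)} = \frac{-5 + a}{5 + 5} \cdot 7 = \frac{-5 + a}{10} \cdot 7 = \left(- \frac{1}{2} + \frac{a}{10}\right) 7 = - \frac{7}{2} + \frac{7 a}{10}$)
$\left(B{\left(12,-1 \right)} + p{\left(-9,-5 \right)}\right) \left(-59\right) = \left(\left(- \frac{7}{2} + \frac{7}{10} \left(-1\right)\right) - \left(9 + \frac{3}{-5}\right)\right) \left(-59\right) = \left(\left(- \frac{7}{2} - \frac{7}{10}\right) - \frac{42}{5}\right) \left(-59\right) = \left(- \frac{21}{5} + \left(-9 + \frac{3}{5}\right)\right) \left(-59\right) = \left(- \frac{21}{5} - \frac{42}{5}\right) \left(-59\right) = \left(- \frac{63}{5}\right) \left(-59\right) = \frac{3717}{5}$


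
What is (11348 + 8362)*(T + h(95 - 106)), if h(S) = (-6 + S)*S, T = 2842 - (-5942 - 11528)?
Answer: 404035290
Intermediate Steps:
T = 20312 (T = 2842 - 1*(-17470) = 2842 + 17470 = 20312)
h(S) = S*(-6 + S)
(11348 + 8362)*(T + h(95 - 106)) = (11348 + 8362)*(20312 + (95 - 106)*(-6 + (95 - 106))) = 19710*(20312 - 11*(-6 - 11)) = 19710*(20312 - 11*(-17)) = 19710*(20312 + 187) = 19710*20499 = 404035290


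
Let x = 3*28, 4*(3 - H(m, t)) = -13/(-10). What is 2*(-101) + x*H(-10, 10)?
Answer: 227/10 ≈ 22.700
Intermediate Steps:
H(m, t) = 107/40 (H(m, t) = 3 - (-13)/(4*(-10)) = 3 - (-13)*(-1)/(4*10) = 3 - ¼*13/10 = 3 - 13/40 = 107/40)
x = 84
2*(-101) + x*H(-10, 10) = 2*(-101) + 84*(107/40) = -202 + 2247/10 = 227/10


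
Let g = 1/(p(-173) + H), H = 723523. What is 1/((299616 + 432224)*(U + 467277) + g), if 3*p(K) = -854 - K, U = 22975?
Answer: 723296/259508495783649281 ≈ 2.7872e-12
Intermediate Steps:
p(K) = -854/3 - K/3 (p(K) = (-854 - K)/3 = -854/3 - K/3)
g = 1/723296 (g = 1/((-854/3 - 1/3*(-173)) + 723523) = 1/((-854/3 + 173/3) + 723523) = 1/(-227 + 723523) = 1/723296 ≈ 1.3826e-6)
1/((299616 + 432224)*(U + 467277) + g) = 1/((299616 + 432224)*(22975 + 467277) + 1/723296) = 1/(731840*490252 + 1/723296) = 1/(358786023680 + 1/723296) = 1/(259508495783649281/723296) = 723296/259508495783649281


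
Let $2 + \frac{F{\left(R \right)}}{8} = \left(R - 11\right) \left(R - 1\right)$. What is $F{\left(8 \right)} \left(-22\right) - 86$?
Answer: $3962$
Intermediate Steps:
$F{\left(R \right)} = -16 + 8 \left(-1 + R\right) \left(-11 + R\right)$ ($F{\left(R \right)} = -16 + 8 \left(R - 11\right) \left(R - 1\right) = -16 + 8 \left(-11 + R\right) \left(-1 + R\right) = -16 + 8 \left(-1 + R\right) \left(-11 + R\right)$)
$F{\left(8 \right)} \left(-22\right) - 86 = \left(72 - 768 + 8 \cdot 8^{2}\right) \left(-22\right) - 86 = \left(72 - 768 + 8 \cdot 64\right) \left(-22\right) - 86 = \left(72 - 768 + 512\right) \left(-22\right) - 86 = \left(-184\right) \left(-22\right) - 86 = 4048 - 86 = 3962$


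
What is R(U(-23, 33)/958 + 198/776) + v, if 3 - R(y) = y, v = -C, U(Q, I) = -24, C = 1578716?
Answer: -293407011241/185852 ≈ -1.5787e+6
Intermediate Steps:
v = -1578716 (v = -1*1578716 = -1578716)
R(y) = 3 - y
R(U(-23, 33)/958 + 198/776) + v = (3 - (-24/958 + 198/776)) - 1578716 = (3 - (-24*1/958 + 198*(1/776))) - 1578716 = (3 - (-12/479 + 99/388)) - 1578716 = (3 - 1*42765/185852) - 1578716 = (3 - 42765/185852) - 1578716 = 514791/185852 - 1578716 = -293407011241/185852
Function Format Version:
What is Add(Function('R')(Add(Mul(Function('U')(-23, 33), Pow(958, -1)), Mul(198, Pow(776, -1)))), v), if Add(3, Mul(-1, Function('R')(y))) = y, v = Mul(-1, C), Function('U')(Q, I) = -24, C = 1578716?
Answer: Rational(-293407011241, 185852) ≈ -1.5787e+6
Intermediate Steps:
v = -1578716 (v = Mul(-1, 1578716) = -1578716)
Function('R')(y) = Add(3, Mul(-1, y))
Add(Function('R')(Add(Mul(Function('U')(-23, 33), Pow(958, -1)), Mul(198, Pow(776, -1)))), v) = Add(Add(3, Mul(-1, Add(Mul(-24, Pow(958, -1)), Mul(198, Pow(776, -1))))), -1578716) = Add(Add(3, Mul(-1, Add(Mul(-24, Rational(1, 958)), Mul(198, Rational(1, 776))))), -1578716) = Add(Add(3, Mul(-1, Add(Rational(-12, 479), Rational(99, 388)))), -1578716) = Add(Add(3, Mul(-1, Rational(42765, 185852))), -1578716) = Add(Add(3, Rational(-42765, 185852)), -1578716) = Add(Rational(514791, 185852), -1578716) = Rational(-293407011241, 185852)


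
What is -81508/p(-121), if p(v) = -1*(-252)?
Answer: -2911/9 ≈ -323.44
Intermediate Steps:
p(v) = 252
-81508/p(-121) = -81508/252 = -81508*1/252 = -2911/9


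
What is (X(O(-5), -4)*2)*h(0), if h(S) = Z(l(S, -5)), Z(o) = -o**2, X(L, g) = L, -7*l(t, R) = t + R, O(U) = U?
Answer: 250/49 ≈ 5.1020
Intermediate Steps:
l(t, R) = -R/7 - t/7 (l(t, R) = -(t + R)/7 = -(R + t)/7 = -R/7 - t/7)
h(S) = -(5/7 - S/7)**2 (h(S) = -(-1/7*(-5) - S/7)**2 = -(5/7 - S/7)**2)
(X(O(-5), -4)*2)*h(0) = (-5*2)*(-(-5 + 0)**2/49) = -(-10)*(-5)**2/49 = -(-10)*25/49 = -10*(-25/49) = 250/49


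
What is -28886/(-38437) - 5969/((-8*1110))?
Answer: 485938133/341320560 ≈ 1.4237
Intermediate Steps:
-28886/(-38437) - 5969/((-8*1110)) = -28886*(-1/38437) - 5969/(-8880) = 28886/38437 - 5969*(-1/8880) = 28886/38437 + 5969/8880 = 485938133/341320560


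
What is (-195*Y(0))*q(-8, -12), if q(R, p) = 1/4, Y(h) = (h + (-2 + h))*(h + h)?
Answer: 0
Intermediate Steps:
Y(h) = 2*h*(-2 + 2*h) (Y(h) = (-2 + 2*h)*(2*h) = 2*h*(-2 + 2*h))
q(R, p) = ¼
(-195*Y(0))*q(-8, -12) = -780*0*(-1 + 0)*(¼) = -780*0*(-1)*(¼) = -195*0*(¼) = 0*(¼) = 0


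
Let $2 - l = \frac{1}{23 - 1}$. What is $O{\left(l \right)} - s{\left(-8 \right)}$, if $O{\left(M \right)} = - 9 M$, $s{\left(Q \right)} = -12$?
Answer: $- \frac{123}{22} \approx -5.5909$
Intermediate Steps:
$l = \frac{43}{22}$ ($l = 2 - \frac{1}{23 - 1} = 2 - \frac{1}{22} = \frac{43}{22} \approx 1.9545$)
$O{\left(l \right)} - s{\left(-8 \right)} = \left(-9\right) \frac{43}{22} - -12 = - \frac{387}{22} + 12 = - \frac{123}{22}$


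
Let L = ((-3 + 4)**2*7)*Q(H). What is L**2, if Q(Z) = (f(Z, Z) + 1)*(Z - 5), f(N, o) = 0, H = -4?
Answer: 3969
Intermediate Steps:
Q(Z) = -5 + Z (Q(Z) = (0 + 1)*(Z - 5) = 1*(-5 + Z) = -5 + Z)
L = -63 (L = ((-3 + 4)**2*7)*(-5 - 4) = (1**2*7)*(-9) = (1*7)*(-9) = 7*(-9) = -63)
L**2 = (-63)**2 = 3969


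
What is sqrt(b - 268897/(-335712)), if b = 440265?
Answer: sqrt(3101192318890614)/83928 ≈ 663.53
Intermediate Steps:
sqrt(b - 268897/(-335712)) = sqrt(440265 - 268897/(-335712)) = sqrt(440265 - 268897*(-1/335712)) = sqrt(440265 + 268897/335712) = sqrt(147802512577/335712) = sqrt(3101192318890614)/83928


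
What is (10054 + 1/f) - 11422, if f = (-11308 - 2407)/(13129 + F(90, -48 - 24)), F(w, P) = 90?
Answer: -18775339/13715 ≈ -1369.0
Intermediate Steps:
f = -13715/13219 (f = (-11308 - 2407)/(13129 + 90) = -13715/13219 ≈ -1.0375)
(10054 + 1/f) - 11422 = (10054 + 1/(-13715/13219)) - 11422 = (10054 - 13219/13715) - 11422 = 137877391/13715 - 11422 = -18775339/13715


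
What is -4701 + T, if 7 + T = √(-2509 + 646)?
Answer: -4708 + 9*I*√23 ≈ -4708.0 + 43.162*I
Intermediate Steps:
T = -7 + 9*I*√23 (T = -7 + √(-2509 + 646) = -7 + √(-1863) = -7 + 9*I*√23 ≈ -7.0 + 43.162*I)
-4701 + T = -4701 + (-7 + 9*I*√23) = -4708 + 9*I*√23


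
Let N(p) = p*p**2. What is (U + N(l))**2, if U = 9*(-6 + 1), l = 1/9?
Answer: 1076102416/531441 ≈ 2024.9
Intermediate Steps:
l = 1/9 ≈ 0.11111
N(p) = p**3
U = -45 (U = 9*(-5) = -45)
(U + N(l))**2 = (-45 + (1/9)**3)**2 = (-45 + 1/729)**2 = (-32804/729)**2 = 1076102416/531441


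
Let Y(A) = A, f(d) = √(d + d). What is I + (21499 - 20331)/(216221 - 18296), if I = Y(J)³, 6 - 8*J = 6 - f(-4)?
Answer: 1168/197925 - I*√2/32 ≈ 0.0059012 - 0.044194*I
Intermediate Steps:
f(d) = √2*√d (f(d) = √(2*d) = √2*√d)
J = I*√2/4 (J = ¾ - (6 - √2*√(-4))/8 = ¾ - (6 - √2*2*I)/8 = ¾ - (6 - 2*I*√2)/8 = ¾ + (-¾ + I*√2/4) = I*√2/4 ≈ 0.35355*I)
I = -I*√2/32 (I = (I*√2/4)³ = -I*√2/32 ≈ -0.044194*I)
I + (21499 - 20331)/(216221 - 18296) = -I*√2/32 + (21499 - 20331)/(216221 - 18296) = -I*√2/32 + 1168/197925 = 1168/197925 - I*√2/32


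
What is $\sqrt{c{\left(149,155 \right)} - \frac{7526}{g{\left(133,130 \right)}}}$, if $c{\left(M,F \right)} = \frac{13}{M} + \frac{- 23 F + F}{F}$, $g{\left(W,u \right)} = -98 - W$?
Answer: $\frac{\sqrt{12637245621}}{34419} \approx 3.2661$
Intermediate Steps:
$c{\left(M,F \right)} = -22 + \frac{13}{M}$ ($c{\left(M,F \right)} = \frac{13}{M} + \frac{\left(-22\right) F}{F} = \frac{13}{M} - 22 = -22 + \frac{13}{M}$)
$\sqrt{c{\left(149,155 \right)} - \frac{7526}{g{\left(133,130 \right)}}} = \sqrt{\left(-22 + \frac{13}{149}\right) - \frac{7526}{-98 - 133}} = \sqrt{\left(-22 + 13 \cdot \frac{1}{149}\right) - \frac{7526}{-98 - 133}} = \sqrt{\left(-22 + \frac{13}{149}\right) - \frac{7526}{-231}} = \sqrt{- \frac{3265}{149} - - \frac{7526}{231}} = \sqrt{- \frac{3265}{149} + \frac{7526}{231}} = \sqrt{\frac{367159}{34419}} = \frac{\sqrt{12637245621}}{34419}$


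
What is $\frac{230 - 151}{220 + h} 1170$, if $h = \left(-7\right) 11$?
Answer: $\frac{7110}{11} \approx 646.36$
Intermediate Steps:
$h = -77$
$\frac{230 - 151}{220 + h} 1170 = \frac{230 - 151}{220 - 77} \cdot 1170 = \frac{79}{143} \cdot 1170 = \frac{7110}{11}$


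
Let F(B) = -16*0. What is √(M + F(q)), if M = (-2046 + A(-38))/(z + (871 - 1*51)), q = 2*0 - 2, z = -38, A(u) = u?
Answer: I*√407422/391 ≈ 1.6325*I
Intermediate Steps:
q = -2 (q = 0 - 2 = -2)
F(B) = 0
M = -1042/391 (M = (-2046 - 38)/(-38 + (871 - 1*51)) = -2084/(-38 + (871 - 51)) = -2084/(-38 + 820) = -2084/782 = -2084*1/782 = -1042/391 ≈ -2.6650)
√(M + F(q)) = √(-1042/391 + 0) = √(-1042/391) = I*√407422/391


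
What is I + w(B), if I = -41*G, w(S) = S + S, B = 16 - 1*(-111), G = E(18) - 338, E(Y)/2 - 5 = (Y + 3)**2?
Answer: -22460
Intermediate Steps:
E(Y) = 10 + 2*(3 + Y)**2 (E(Y) = 10 + 2*(Y + 3)**2 = 10 + 2*(3 + Y)**2)
G = 554 (G = (10 + 2*(3 + 18)**2) - 338 = (10 + 2*21**2) - 338 = (10 + 2*441) - 338 = (10 + 882) - 338 = 892 - 338 = 554)
B = 127 (B = 16 + 111 = 127)
w(S) = 2*S
I = -22714 (I = -41*554 = -22714)
I + w(B) = -22714 + 2*127 = -22714 + 254 = -22460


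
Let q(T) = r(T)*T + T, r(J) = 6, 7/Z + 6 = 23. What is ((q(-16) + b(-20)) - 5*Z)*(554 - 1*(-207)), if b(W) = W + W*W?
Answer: 3440481/17 ≈ 2.0238e+5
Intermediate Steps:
Z = 7/17 (Z = 7/(-6 + 23) = 7/17 ≈ 0.41176)
b(W) = W + W²
q(T) = 7*T (q(T) = 6*T + T = 7*T)
((q(-16) + b(-20)) - 5*Z)*(554 - 1*(-207)) = ((7*(-16) - 20*(1 - 20)) - 5*7/17)*(554 - 1*(-207)) = ((-112 - 20*(-19)) - 35/17)*(554 + 207) = ((-112 + 380) - 35/17)*761 = (268 - 35/17)*761 = (4521/17)*761 = 3440481/17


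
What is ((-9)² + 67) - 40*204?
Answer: -8012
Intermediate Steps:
((-9)² + 67) - 40*204 = (81 + 67) - 8160 = 148 - 8160 = -8012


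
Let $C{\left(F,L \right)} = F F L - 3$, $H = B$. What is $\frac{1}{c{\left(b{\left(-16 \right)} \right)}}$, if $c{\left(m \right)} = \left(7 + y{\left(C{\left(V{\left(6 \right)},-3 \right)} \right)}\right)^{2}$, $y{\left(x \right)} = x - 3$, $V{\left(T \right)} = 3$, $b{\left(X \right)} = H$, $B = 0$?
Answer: $\frac{1}{676} \approx 0.0014793$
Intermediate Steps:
$H = 0$
$b{\left(X \right)} = 0$
$C{\left(F,L \right)} = -3 + L F^{2}$ ($C{\left(F,L \right)} = F^{2} L - 3 = L F^{2} - 3 = -3 + L F^{2}$)
$y{\left(x \right)} = -3 + x$
$c{\left(m \right)} = 676$ ($c{\left(m \right)} = \left(7 - \left(6 + 27\right)\right)^{2} = \left(7 - 33\right)^{2} = \left(-26\right)^{2} = 676$)
$\frac{1}{c{\left(b{\left(-16 \right)} \right)}} = \frac{1}{676}$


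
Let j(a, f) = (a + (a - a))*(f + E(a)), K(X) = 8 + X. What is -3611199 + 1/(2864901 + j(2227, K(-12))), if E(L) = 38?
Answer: -10619160392180/2940619 ≈ -3.6112e+6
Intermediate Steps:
j(a, f) = a*(38 + f) (j(a, f) = (a + (a - a))*(f + 38) = (a + 0)*(38 + f) = a*(38 + f))
-3611199 + 1/(2864901 + j(2227, K(-12))) = -3611199 + 1/(2864901 + 2227*(38 + (8 - 12))) = -3611199 + 1/(2864901 + 2227*(38 - 4)) = -3611199 + 1/(2864901 + 2227*34) = -3611199 + 1/(2864901 + 75718) = -3611199 + 1/2940619 = -10619160392180/2940619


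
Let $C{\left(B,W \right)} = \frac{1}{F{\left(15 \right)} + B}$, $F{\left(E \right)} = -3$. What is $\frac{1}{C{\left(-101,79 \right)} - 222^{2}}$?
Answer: $- \frac{104}{5125537} \approx -2.0291 \cdot 10^{-5}$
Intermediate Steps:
$C{\left(B,W \right)} = \frac{1}{-3 + B}$
$\frac{1}{C{\left(-101,79 \right)} - 222^{2}} = \frac{1}{\frac{1}{-3 - 101} - 222^{2}} = \frac{1}{\frac{1}{-104} - 49284} = \frac{1}{- \frac{1}{104} - 49284} = \frac{1}{- \frac{5125537}{104}} = - \frac{104}{5125537}$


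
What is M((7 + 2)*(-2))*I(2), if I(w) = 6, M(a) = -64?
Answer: -384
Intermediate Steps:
M((7 + 2)*(-2))*I(2) = -64*6 = -384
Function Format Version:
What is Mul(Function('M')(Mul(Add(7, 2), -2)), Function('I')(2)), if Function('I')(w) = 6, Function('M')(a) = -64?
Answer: -384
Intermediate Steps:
Mul(Function('M')(Mul(Add(7, 2), -2)), Function('I')(2)) = Mul(-64, 6) = -384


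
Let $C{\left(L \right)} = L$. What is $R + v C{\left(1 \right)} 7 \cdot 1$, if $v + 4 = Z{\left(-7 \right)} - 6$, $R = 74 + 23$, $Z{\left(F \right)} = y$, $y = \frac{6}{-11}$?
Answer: $\frac{255}{11} \approx 23.182$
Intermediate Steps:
$y = - \frac{6}{11}$ ($y = 6 \left(- \frac{1}{11}\right) = - \frac{6}{11} \approx -0.54545$)
$Z{\left(F \right)} = - \frac{6}{11}$
$R = 97$
$v = - \frac{116}{11}$ ($v = -4 - \frac{72}{11} = - \frac{116}{11} \approx -10.545$)
$R + v C{\left(1 \right)} 7 \cdot 1 = 97 - \frac{116 \cdot 1 \cdot 7 \cdot 1}{11} = 97 - \frac{116 \cdot 7 \cdot 1}{11} = 97 - \frac{812}{11} = \frac{255}{11}$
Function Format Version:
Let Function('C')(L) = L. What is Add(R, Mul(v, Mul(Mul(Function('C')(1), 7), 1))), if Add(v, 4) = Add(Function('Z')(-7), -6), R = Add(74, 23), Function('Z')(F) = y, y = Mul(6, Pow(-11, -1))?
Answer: Rational(255, 11) ≈ 23.182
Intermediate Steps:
y = Rational(-6, 11) (y = Mul(6, Rational(-1, 11)) = Rational(-6, 11) ≈ -0.54545)
Function('Z')(F) = Rational(-6, 11)
R = 97
v = Rational(-116, 11) (v = Add(-4, Add(Rational(-6, 11), -6)) = Add(-4, Rational(-72, 11)) = Rational(-116, 11) ≈ -10.545)
Add(R, Mul(v, Mul(Mul(Function('C')(1), 7), 1))) = Add(97, Mul(Rational(-116, 11), Mul(Mul(1, 7), 1))) = Add(97, Mul(Rational(-116, 11), Mul(7, 1))) = Add(97, Mul(Rational(-116, 11), 7)) = Add(97, Rational(-812, 11)) = Rational(255, 11)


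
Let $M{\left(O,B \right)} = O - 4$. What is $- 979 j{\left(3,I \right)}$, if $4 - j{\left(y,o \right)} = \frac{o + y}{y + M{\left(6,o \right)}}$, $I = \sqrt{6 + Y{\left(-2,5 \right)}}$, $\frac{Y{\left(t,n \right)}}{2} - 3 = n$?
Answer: $- \frac{16643}{5} + \frac{979 \sqrt{22}}{5} \approx -2410.2$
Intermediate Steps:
$Y{\left(t,n \right)} = 6 + 2 n$
$M{\left(O,B \right)} = -4 + O$
$I = \sqrt{22}$ ($I = \sqrt{6 + \left(6 + 2 \cdot 5\right)} = \sqrt{6 + \left(6 + 10\right)} = \sqrt{6 + 16} = \sqrt{22} \approx 4.6904$)
$j{\left(y,o \right)} = 4 - \frac{o + y}{2 + y}$ ($j{\left(y,o \right)} = 4 - \frac{o + y}{y + \left(-4 + 6\right)} = 4 - \frac{o + y}{y + 2} = 4 - \frac{o + y}{2 + y}$)
$- 979 j{\left(3,I \right)} = - 979 \frac{8 - \sqrt{22} + 3 \cdot 3}{2 + 3} = - 979 \frac{8 - \sqrt{22} + 9}{5} = - 979 \frac{17 - \sqrt{22}}{5} = - 979 \left(\frac{17}{5} - \frac{\sqrt{22}}{5}\right) = - \frac{16643}{5} + \frac{979 \sqrt{22}}{5}$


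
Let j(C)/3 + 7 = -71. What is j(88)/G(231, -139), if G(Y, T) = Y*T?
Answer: 78/10703 ≈ 0.0072877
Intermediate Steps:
G(Y, T) = T*Y
j(C) = -234 (j(C) = -21 + 3*(-71) = -21 - 213 = -234)
j(88)/G(231, -139) = -234/((-139*231)) = -234/(-32109) = -234*(-1/32109) = 78/10703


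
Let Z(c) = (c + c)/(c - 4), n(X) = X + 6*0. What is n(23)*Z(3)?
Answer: -138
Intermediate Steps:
n(X) = X (n(X) = X + 0 = X)
Z(c) = 2*c/(-4 + c) (Z(c) = (2*c)/(-4 + c) = 2*c/(-4 + c))
n(23)*Z(3) = 23*(2*3/(-4 + 3)) = 23*(2*3/(-1)) = 23*(2*3*(-1)) = 23*(-6) = -138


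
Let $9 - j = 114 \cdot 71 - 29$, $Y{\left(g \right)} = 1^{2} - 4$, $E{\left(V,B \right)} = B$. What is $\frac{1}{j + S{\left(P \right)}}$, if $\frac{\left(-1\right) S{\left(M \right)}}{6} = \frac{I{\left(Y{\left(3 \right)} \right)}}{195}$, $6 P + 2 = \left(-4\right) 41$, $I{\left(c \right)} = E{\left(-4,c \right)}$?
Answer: $- \frac{65}{523634} \approx -0.00012413$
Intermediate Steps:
$Y{\left(g \right)} = -3$ ($Y{\left(g \right)} = 1 - 4 = -3$)
$I{\left(c \right)} = c$
$P = - \frac{83}{3}$ ($P = - \frac{1}{3} + \frac{\left(-4\right) 41}{6} = - \frac{1}{3} + \frac{1}{6} \left(-164\right) = - \frac{1}{3} - \frac{82}{3} = - \frac{83}{3} \approx -27.667$)
$j = -8056$ ($j = 9 - \left(114 \cdot 71 - 29\right) = 9 - \left(8094 - 29\right) = 9 - 8065 = -8056$)
$S{\left(M \right)} = \frac{6}{65}$ ($S{\left(M \right)} = - 6 \left(- \frac{3}{195}\right) = - 6 \left(\left(-3\right) \frac{1}{195}\right) = \left(-6\right) \left(- \frac{1}{65}\right) = \frac{6}{65}$)
$\frac{1}{j + S{\left(P \right)}} = \frac{1}{-8056 + \frac{6}{65}} = \frac{1}{- \frac{523634}{65}} = - \frac{65}{523634}$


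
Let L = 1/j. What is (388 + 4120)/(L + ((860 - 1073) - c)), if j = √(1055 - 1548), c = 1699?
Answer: -4249312928/1802281793 + 4508*I*√493/1802281793 ≈ -2.3577 + 5.5537e-5*I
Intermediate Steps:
j = I*√493 (j = √(-493) = I*√493 ≈ 22.204*I)
L = -I*√493/493 (L = 1/(I*√493) = -I*√493/493 ≈ -0.045038*I)
(388 + 4120)/(L + ((860 - 1073) - c)) = (388 + 4120)/(-I*√493/493 + ((860 - 1073) - 1*1699)) = 4508/(-I*√493/493 + (-213 - 1699)) = 4508/(-I*√493/493 - 1912) = 4508/(-1912 - I*√493/493)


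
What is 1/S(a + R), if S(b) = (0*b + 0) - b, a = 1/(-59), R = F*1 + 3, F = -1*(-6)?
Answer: -59/530 ≈ -0.11132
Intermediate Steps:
F = 6
R = 9 (R = 6*1 + 3 = 6 + 3 = 9)
a = -1/59 ≈ -0.016949
S(b) = -b (S(b) = (0 + 0) - b = 0 - b = -b)
1/S(a + R) = 1/(-(-1/59 + 9)) = 1/(-1*530/59) = 1/(-530/59) = -59/530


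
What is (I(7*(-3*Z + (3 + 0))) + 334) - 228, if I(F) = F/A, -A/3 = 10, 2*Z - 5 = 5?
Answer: 544/5 ≈ 108.80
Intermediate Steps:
Z = 5 (Z = 5/2 + (½)*5 = 5/2 + 5/2 = 5)
A = -30 (A = -3*10 = -30)
I(F) = -F/30 (I(F) = F/(-30) = F*(-1/30) = -F/30)
(I(7*(-3*Z + (3 + 0))) + 334) - 228 = (-7*(-3*5 + (3 + 0))/30 + 334) - 228 = (-7*(-15 + 3)/30 + 334) - 228 = (-7*(-12)/30 + 334) - 228 = (-1/30*(-84) + 334) - 228 = (14/5 + 334) - 228 = 1684/5 - 228 = 544/5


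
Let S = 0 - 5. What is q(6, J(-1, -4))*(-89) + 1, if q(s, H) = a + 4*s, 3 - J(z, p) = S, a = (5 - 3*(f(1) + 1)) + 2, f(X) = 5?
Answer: -1156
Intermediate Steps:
a = -11 (a = (5 - 3*(5 + 1)) + 2 = (5 - 3*6) + 2 = (5 - 18) + 2 = -13 + 2 = -11)
S = -5
J(z, p) = 8 (J(z, p) = 3 - 1*(-5) = 3 + 5 = 8)
q(s, H) = -11 + 4*s
q(6, J(-1, -4))*(-89) + 1 = (-11 + 4*6)*(-89) + 1 = (-11 + 24)*(-89) + 1 = 13*(-89) + 1 = -1157 + 1 = -1156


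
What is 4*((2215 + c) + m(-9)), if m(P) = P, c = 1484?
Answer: 14760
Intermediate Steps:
4*((2215 + c) + m(-9)) = 4*((2215 + 1484) - 9) = 4*(3699 - 9) = 4*3690 = 14760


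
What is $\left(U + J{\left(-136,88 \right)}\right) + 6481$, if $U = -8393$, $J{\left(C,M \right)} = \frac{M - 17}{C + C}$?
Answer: $- \frac{520135}{272} \approx -1912.3$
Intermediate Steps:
$J{\left(C,M \right)} = \frac{-17 + M}{2 C}$
$\left(U + J{\left(-136,88 \right)}\right) + 6481 = \left(-8393 + \frac{-17 + 88}{2 \left(-136\right)}\right) + 6481 = \left(-8393 + \frac{1}{2} \left(- \frac{1}{136}\right) 71\right) + 6481 = \left(-8393 - \frac{71}{272}\right) + 6481 = - \frac{2282967}{272} + 6481 = - \frac{520135}{272}$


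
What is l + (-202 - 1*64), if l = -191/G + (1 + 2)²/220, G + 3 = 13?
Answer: -62713/220 ≈ -285.06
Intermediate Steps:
G = 10 (G = -3 + 13 = 10)
l = -4193/220 (l = -191/10 + (1 + 2)²/220 = -191*⅒ + 3²*(1/220) = -191/10 + 9*(1/220) = -191/10 + 9/220 = -4193/220 ≈ -19.059)
l + (-202 - 1*64) = -4193/220 + (-202 - 1*64) = -4193/220 + (-202 - 64) = -4193/220 - 266 = -62713/220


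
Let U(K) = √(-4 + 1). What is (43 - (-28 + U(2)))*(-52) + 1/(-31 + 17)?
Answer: -51689/14 + 52*I*√3 ≈ -3692.1 + 90.067*I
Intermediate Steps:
U(K) = I*√3 (U(K) = √(-3) = I*√3)
(43 - (-28 + U(2)))*(-52) + 1/(-31 + 17) = (43 - (-28 + I*√3))*(-52) + 1/(-31 + 17) = (43 + (28 - I*√3))*(-52) + 1/(-14) = (71 - I*√3)*(-52) - 1/14 = (-3692 + 52*I*√3) - 1/14 = -51689/14 + 52*I*√3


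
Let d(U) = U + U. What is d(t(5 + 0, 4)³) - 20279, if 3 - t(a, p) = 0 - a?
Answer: -19255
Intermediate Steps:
t(a, p) = 3 + a (t(a, p) = 3 - (0 - a) = 3 - (-1)*a = 3 + a)
d(U) = 2*U
d(t(5 + 0, 4)³) - 20279 = 2*(3 + (5 + 0))³ - 20279 = 2*(3 + 5)³ - 20279 = 2*8³ - 20279 = 2*512 - 20279 = 1024 - 20279 = -19255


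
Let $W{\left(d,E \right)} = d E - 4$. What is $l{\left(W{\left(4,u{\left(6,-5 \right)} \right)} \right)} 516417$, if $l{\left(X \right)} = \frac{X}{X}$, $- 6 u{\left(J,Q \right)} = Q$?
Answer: $516417$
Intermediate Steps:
$u{\left(J,Q \right)} = - \frac{Q}{6}$
$W{\left(d,E \right)} = -4 + E d$ ($W{\left(d,E \right)} = E d - 4 = -4 + E d$)
$l{\left(X \right)} = 1$
$l{\left(W{\left(4,u{\left(6,-5 \right)} \right)} \right)} 516417 = 1 \cdot 516417 = 516417$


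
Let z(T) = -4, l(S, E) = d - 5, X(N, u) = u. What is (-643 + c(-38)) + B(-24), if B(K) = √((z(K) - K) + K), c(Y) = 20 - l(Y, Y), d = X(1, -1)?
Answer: -617 + 2*I ≈ -617.0 + 2.0*I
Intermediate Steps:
d = -1
l(S, E) = -6 (l(S, E) = -1 - 5 = -6)
c(Y) = 26 (c(Y) = 20 - 1*(-6) = 20 + 6 = 26)
B(K) = 2*I (B(K) = √((-4 - K) + K) = √(-4) = 2*I)
(-643 + c(-38)) + B(-24) = (-643 + 26) + 2*I = -617 + 2*I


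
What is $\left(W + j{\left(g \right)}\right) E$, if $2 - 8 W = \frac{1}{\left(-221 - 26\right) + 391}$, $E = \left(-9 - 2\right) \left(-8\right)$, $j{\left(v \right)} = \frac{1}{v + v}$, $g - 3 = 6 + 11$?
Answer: $\frac{17369}{720} \approx 24.124$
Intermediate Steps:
$g = 20$ ($g = 3 + \left(6 + 11\right) = 3 + 17 = 20$)
$j{\left(v \right)} = \frac{1}{2 v}$
$E = 88$ ($E = \left(-11\right) \left(-8\right) = 88$)
$W = \frac{287}{1152}$ ($W = \frac{1}{4} - \frac{1}{8 \left(\left(-221 - 26\right) + 391\right)} = \frac{1}{4} - \frac{1}{8 \left(-247 + 391\right)} = \frac{1}{4} - \frac{1}{8 \cdot 144} = \frac{1}{4} - \frac{1}{1152} = \frac{287}{1152} \approx 0.24913$)
$\left(W + j{\left(g \right)}\right) E = \left(\frac{287}{1152} + \frac{1}{2 \cdot 20}\right) 88 = \left(\frac{287}{1152} + \frac{1}{2} \cdot \frac{1}{20}\right) 88 = \left(\frac{287}{1152} + \frac{1}{40}\right) 88 = \frac{1579}{5760} \cdot 88 = \frac{17369}{720}$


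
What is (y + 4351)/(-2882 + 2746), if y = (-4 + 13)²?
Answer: -554/17 ≈ -32.588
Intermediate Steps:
y = 81 (y = 9² = 81)
(y + 4351)/(-2882 + 2746) = (81 + 4351)/(-2882 + 2746) = 4432/(-136) = 4432*(-1/136) = -554/17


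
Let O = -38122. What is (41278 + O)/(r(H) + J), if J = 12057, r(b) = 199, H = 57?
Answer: 789/3064 ≈ 0.25751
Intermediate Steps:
(41278 + O)/(r(H) + J) = (41278 - 38122)/(199 + 12057) = 3156/12256 = 3156*(1/12256) = 789/3064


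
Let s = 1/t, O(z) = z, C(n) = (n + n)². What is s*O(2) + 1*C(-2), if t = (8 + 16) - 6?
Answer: 145/9 ≈ 16.111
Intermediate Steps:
t = 18 (t = 24 - 6 = 18)
C(n) = 4*n² (C(n) = (2*n)² = 4*n²)
s = 1/18 ≈ 0.055556
s*O(2) + 1*C(-2) = (1/18)*2 + 1*(4*(-2)²) = ⅑ + 1*(4*4) = ⅑ + 1*16 = ⅑ + 16 = 145/9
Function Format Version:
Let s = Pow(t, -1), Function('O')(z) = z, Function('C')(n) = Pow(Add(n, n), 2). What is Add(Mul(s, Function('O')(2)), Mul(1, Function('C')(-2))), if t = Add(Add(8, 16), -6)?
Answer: Rational(145, 9) ≈ 16.111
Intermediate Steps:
t = 18 (t = Add(24, -6) = 18)
Function('C')(n) = Mul(4, Pow(n, 2)) (Function('C')(n) = Pow(Mul(2, n), 2) = Mul(4, Pow(n, 2)))
s = Rational(1, 18) (s = Pow(18, -1) = Rational(1, 18) ≈ 0.055556)
Add(Mul(s, Function('O')(2)), Mul(1, Function('C')(-2))) = Add(Mul(Rational(1, 18), 2), Mul(1, Mul(4, Pow(-2, 2)))) = Add(Rational(1, 9), Mul(1, Mul(4, 4))) = Add(Rational(1, 9), Mul(1, 16)) = Add(Rational(1, 9), 16) = Rational(145, 9)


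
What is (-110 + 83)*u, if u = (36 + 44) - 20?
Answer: -1620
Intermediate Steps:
u = 60 (u = 80 - 20 = 60)
(-110 + 83)*u = (-110 + 83)*60 = -27*60 = -1620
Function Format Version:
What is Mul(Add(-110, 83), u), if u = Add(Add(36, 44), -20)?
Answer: -1620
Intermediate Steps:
u = 60 (u = Add(80, -20) = 60)
Mul(Add(-110, 83), u) = Mul(Add(-110, 83), 60) = Mul(-27, 60) = -1620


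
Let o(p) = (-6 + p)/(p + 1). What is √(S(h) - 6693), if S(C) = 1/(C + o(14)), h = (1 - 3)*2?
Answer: I*√4524663/26 ≈ 81.813*I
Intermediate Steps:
h = -4 (h = -2*2 = -4)
o(p) = (-6 + p)/(1 + p)
S(C) = 1/(8/15 + C) (S(C) = 1/(C + (-6 + 14)/(1 + 14)) = 1/(C + 8/15) = 1/(8/15 + C))
√(S(h) - 6693) = √(15/(8 + 15*(-4)) - 6693) = √(15/(8 - 60) - 6693) = √(15/(-52) - 6693) = √(15*(-1/52) - 6693) = √(-15/52 - 6693) = √(-348051/52) = I*√4524663/26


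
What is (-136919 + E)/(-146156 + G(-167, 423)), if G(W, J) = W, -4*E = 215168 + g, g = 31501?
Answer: 794345/585292 ≈ 1.3572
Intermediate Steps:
E = -246669/4 (E = -(215168 + 31501)/4 = -¼*246669 = -246669/4 ≈ -61667.)
(-136919 + E)/(-146156 + G(-167, 423)) = (-136919 - 246669/4)/(-146156 - 167) = -794345/4/(-146323) = -794345/4*(-1/146323) = 794345/585292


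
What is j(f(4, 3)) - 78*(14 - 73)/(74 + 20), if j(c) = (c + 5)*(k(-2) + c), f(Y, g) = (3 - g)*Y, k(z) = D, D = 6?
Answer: 3711/47 ≈ 78.957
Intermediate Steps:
k(z) = 6
f(Y, g) = Y*(3 - g)
j(c) = (5 + c)*(6 + c) (j(c) = (c + 5)*(6 + c) = (5 + c)*(6 + c))
j(f(4, 3)) - 78*(14 - 73)/(74 + 20) = (30 + (4*(3 - 1*3))² + 11*(4*(3 - 1*3))) - 78*(14 - 73)/(74 + 20) = (30 + (4*(3 - 3))² + 11*(4*(3 - 3))) - (-4602)/94 = (30 + (4*0)² + 11*(4*0)) - (-4602)/94 = (30 + 0² + 11*0) - 78*(-59/94) = (30 + 0 + 0) + 2301/47 = 30 + 2301/47 = 3711/47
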